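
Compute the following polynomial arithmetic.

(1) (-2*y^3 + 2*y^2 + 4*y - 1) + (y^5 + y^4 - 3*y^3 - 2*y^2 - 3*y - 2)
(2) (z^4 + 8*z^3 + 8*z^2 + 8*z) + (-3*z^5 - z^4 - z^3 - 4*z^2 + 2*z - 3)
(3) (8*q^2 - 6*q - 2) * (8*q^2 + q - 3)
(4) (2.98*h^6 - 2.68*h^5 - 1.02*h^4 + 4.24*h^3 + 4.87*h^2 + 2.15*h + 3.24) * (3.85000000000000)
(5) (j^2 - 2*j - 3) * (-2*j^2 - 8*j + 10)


(1) = y^5 + y^4 - 5*y^3 + y - 3
(2) = -3*z^5 + 7*z^3 + 4*z^2 + 10*z - 3
(3) = 64*q^4 - 40*q^3 - 46*q^2 + 16*q + 6
(4) = 11.473*h^6 - 10.318*h^5 - 3.927*h^4 + 16.324*h^3 + 18.7495*h^2 + 8.2775*h + 12.474
(5) = -2*j^4 - 4*j^3 + 32*j^2 + 4*j - 30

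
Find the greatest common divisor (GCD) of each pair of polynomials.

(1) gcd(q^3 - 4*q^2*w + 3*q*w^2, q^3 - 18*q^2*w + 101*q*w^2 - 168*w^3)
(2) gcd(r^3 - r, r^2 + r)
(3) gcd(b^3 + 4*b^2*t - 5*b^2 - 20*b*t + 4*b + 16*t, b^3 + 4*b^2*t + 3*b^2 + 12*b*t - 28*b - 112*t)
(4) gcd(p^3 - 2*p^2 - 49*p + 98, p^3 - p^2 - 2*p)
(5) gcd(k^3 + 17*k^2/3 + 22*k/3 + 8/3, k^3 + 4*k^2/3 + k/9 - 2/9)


(1) = q - 3*w
(2) = gcd(r*(r - 1)*(r + 1), r*(r + 1)) = r^2 + r
(3) = b^2 + 4*b*t - 4*b - 16*t
(4) = gcd((p - 7)*(p - 2)*(p + 7), p*(p - 2)*(p + 1)) = p - 2
(5) = gcd((k + 2/3)*(k + 1)*(k + 4), (k - 1/3)*(k + 2/3)*(k + 1)) = k^2 + 5*k/3 + 2/3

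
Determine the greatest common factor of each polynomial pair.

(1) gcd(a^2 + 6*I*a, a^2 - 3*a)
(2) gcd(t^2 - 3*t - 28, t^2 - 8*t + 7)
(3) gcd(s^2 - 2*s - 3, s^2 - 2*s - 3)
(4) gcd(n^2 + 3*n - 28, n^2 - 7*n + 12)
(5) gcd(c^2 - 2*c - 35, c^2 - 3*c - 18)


(1) = gcd(a*(a + 6*I), a*(a - 3)) = a
(2) = t - 7
(3) = s^2 - 2*s - 3
(4) = n - 4
(5) = gcd((c - 7)*(c + 5), (c - 6)*(c + 3)) = 1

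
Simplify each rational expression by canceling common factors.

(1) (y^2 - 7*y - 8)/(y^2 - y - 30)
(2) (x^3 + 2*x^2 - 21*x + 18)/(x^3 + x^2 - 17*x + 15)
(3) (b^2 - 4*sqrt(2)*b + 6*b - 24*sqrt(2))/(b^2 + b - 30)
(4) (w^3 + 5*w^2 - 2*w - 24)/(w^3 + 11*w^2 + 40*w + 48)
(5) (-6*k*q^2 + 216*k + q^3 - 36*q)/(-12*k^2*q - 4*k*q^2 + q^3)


(1) = (y^2 - 7*y - 8)/(y^2 - y - 30)
(2) = (x + 6)/(x + 5)
(3) = (b - 4*sqrt(2))/(b - 5)
(4) = (w - 2)/(w + 4)
(5) = (q^2 - 36)/(2*k*q + q^2)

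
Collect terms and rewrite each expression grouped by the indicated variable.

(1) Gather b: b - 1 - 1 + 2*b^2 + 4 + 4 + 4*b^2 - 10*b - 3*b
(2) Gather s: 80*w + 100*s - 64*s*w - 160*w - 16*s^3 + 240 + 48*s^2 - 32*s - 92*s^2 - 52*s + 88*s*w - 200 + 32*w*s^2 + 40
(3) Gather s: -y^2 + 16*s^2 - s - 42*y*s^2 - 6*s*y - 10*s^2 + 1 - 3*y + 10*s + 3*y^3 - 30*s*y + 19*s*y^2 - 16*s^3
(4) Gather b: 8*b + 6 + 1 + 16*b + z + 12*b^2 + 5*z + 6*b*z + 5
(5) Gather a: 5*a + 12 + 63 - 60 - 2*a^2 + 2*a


(1) = 6*b^2 - 12*b + 6
(2) = -16*s^3 + s^2*(32*w - 44) + s*(24*w + 16) - 80*w + 80
(3) = -16*s^3 + s^2*(6 - 42*y) + s*(19*y^2 - 36*y + 9) + 3*y^3 - y^2 - 3*y + 1
(4) = 12*b^2 + b*(6*z + 24) + 6*z + 12
(5) = -2*a^2 + 7*a + 15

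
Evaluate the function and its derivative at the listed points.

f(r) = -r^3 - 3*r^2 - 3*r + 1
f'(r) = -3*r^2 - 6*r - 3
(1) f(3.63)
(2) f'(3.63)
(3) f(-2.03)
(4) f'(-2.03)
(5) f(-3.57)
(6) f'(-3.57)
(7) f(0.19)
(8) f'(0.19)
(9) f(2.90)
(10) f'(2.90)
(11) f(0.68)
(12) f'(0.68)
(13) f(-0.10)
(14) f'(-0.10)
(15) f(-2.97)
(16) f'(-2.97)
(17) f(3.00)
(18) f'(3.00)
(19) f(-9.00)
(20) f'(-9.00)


(1) = -97.25
(2) = -64.31
(3) = 3.09
(4) = -3.18
(5) = 18.97
(6) = -19.81
(7) = 0.31
(8) = -4.25
(9) = -57.32
(10) = -45.63
(11) = -2.74
(12) = -8.47
(13) = 1.27
(14) = -2.43
(15) = 9.65
(16) = -11.64
(17) = -62.00
(18) = -48.00
(19) = 514.00
(20) = -192.00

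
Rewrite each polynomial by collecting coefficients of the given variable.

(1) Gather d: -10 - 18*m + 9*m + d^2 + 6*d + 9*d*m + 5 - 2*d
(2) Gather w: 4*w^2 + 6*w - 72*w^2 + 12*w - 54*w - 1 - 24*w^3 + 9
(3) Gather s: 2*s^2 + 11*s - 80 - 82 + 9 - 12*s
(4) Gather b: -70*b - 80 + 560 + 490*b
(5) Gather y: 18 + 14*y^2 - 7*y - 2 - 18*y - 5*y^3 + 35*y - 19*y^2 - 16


(1) = d^2 + d*(9*m + 4) - 9*m - 5
(2) = -24*w^3 - 68*w^2 - 36*w + 8
(3) = 2*s^2 - s - 153
(4) = 420*b + 480
(5) = -5*y^3 - 5*y^2 + 10*y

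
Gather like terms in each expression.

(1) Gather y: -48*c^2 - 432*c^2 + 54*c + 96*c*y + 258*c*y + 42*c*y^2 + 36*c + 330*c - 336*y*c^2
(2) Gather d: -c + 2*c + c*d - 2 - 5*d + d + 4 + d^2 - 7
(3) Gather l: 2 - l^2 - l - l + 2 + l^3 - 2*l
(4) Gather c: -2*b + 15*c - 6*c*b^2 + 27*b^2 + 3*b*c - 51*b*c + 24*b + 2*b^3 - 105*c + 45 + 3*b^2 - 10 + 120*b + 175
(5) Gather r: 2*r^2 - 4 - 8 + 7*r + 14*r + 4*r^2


(1) = -480*c^2 + 42*c*y^2 + 420*c + y*(-336*c^2 + 354*c)
(2) = c + d^2 + d*(c - 4) - 5
(3) = l^3 - l^2 - 4*l + 4
(4) = 2*b^3 + 30*b^2 + 142*b + c*(-6*b^2 - 48*b - 90) + 210
(5) = 6*r^2 + 21*r - 12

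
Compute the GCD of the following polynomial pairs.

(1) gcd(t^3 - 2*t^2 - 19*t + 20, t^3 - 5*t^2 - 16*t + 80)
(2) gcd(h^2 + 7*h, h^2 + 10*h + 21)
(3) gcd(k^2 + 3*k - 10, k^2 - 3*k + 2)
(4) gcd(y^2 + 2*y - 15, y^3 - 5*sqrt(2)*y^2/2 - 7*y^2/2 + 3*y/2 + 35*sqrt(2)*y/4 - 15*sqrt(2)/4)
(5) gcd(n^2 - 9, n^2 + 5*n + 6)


(1) = t^2 - t - 20
(2) = gcd(h*(h + 7), (h + 3)*(h + 7)) = h + 7
(3) = k - 2
(4) = y - 3
(5) = n + 3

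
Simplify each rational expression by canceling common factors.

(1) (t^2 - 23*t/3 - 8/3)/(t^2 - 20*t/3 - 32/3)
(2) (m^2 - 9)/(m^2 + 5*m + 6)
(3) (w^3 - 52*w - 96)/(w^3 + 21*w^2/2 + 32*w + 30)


(1) = (3*t + 1)/(3*t + 4)
(2) = (m - 3)/(m + 2)
(3) = (2*w - 16)/(2*w + 5)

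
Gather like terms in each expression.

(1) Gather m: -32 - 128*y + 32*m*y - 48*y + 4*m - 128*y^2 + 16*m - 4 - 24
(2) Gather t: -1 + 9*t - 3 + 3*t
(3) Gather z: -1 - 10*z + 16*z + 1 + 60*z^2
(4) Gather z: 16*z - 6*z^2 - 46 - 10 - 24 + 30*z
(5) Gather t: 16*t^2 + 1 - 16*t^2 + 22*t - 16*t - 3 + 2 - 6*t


(1) = m*(32*y + 20) - 128*y^2 - 176*y - 60
(2) = 12*t - 4
(3) = 60*z^2 + 6*z
(4) = -6*z^2 + 46*z - 80
(5) = 0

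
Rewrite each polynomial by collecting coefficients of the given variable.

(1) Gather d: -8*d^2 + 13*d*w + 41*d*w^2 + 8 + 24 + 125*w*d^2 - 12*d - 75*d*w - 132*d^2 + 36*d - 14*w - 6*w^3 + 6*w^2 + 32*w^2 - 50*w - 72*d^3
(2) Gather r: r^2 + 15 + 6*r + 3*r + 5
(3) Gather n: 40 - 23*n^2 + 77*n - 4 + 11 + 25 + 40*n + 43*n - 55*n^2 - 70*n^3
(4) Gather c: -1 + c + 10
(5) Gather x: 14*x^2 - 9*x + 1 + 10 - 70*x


(1) = -72*d^3 + d^2*(125*w - 140) + d*(41*w^2 - 62*w + 24) - 6*w^3 + 38*w^2 - 64*w + 32
(2) = r^2 + 9*r + 20
(3) = -70*n^3 - 78*n^2 + 160*n + 72
(4) = c + 9
(5) = 14*x^2 - 79*x + 11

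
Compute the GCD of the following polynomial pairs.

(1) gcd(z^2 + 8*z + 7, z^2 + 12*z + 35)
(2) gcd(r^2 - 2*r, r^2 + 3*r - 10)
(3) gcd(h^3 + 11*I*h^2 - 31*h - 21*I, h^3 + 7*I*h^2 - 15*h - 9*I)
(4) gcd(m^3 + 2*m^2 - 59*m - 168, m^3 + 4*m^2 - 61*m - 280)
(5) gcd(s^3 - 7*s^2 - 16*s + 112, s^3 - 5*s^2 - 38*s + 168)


(1) = gcd((z + 1)*(z + 7), (z + 5)*(z + 7)) = z + 7
(2) = gcd(r*(r - 2), (r - 2)*(r + 5)) = r - 2
(3) = gcd((h + I)*(h + 3*I)*(h + 7*I), (h + I)*(h + 3*I)^2) = h^2 + 4*I*h - 3
(4) = m^2 - m - 56
(5) = gcd((s - 7)*(s - 4)*(s + 4), (s - 7)*(s - 4)*(s + 6)) = s^2 - 11*s + 28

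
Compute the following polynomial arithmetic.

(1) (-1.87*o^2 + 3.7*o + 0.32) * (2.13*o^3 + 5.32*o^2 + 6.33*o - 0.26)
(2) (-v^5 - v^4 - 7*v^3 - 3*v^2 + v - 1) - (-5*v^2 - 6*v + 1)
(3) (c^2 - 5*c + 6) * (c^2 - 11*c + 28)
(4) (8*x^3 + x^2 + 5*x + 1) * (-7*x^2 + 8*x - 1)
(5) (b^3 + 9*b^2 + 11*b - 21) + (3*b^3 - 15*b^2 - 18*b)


(1) = -3.9831*o^5 - 2.0674*o^4 + 8.5285*o^3 + 25.6096*o^2 + 1.0636*o - 0.0832
(2) = -v^5 - v^4 - 7*v^3 + 2*v^2 + 7*v - 2
(3) = c^4 - 16*c^3 + 89*c^2 - 206*c + 168
(4) = -56*x^5 + 57*x^4 - 35*x^3 + 32*x^2 + 3*x - 1
(5) = 4*b^3 - 6*b^2 - 7*b - 21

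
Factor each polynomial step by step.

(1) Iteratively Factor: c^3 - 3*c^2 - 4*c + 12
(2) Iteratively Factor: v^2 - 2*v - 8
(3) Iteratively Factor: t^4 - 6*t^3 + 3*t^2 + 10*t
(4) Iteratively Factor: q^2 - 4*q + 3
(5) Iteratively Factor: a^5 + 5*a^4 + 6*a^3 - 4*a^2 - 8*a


(1) = (c + 2)*(c^2 - 5*c + 6) = (c - 3)*(c + 2)*(c - 2)
(2) = (v + 2)*(v - 4)
(3) = (t)*(t^3 - 6*t^2 + 3*t + 10) = t*(t - 5)*(t^2 - t - 2) = t*(t - 5)*(t - 2)*(t + 1)
(4) = (q - 1)*(q - 3)
(5) = (a)*(a^4 + 5*a^3 + 6*a^2 - 4*a - 8) = a*(a - 1)*(a^3 + 6*a^2 + 12*a + 8) = a*(a - 1)*(a + 2)*(a^2 + 4*a + 4) = a*(a - 1)*(a + 2)^2*(a + 2)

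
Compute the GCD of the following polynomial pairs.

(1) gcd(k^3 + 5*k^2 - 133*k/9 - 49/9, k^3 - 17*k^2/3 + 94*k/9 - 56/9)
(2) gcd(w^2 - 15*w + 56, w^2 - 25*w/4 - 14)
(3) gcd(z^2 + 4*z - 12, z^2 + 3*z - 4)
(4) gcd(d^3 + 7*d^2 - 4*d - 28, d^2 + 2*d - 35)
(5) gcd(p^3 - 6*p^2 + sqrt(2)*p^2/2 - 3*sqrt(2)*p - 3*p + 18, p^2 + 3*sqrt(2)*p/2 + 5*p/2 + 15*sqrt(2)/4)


(1) = gcd((k - 7/3)*(k + 1/3)*(k + 7), (k - 7/3)*(k - 2)*(k - 4/3)) = k - 7/3
(2) = gcd((w - 8)*(w - 7), (w - 8)*(w + 7/4)) = w - 8
(3) = gcd((z - 2)*(z + 6), (z - 1)*(z + 4)) = 1
(4) = d + 7
(5) = p + 3*sqrt(2)/2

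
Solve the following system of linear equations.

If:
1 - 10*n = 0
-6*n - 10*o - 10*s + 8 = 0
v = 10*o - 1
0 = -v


Then:
n = 1/10
o = 1/10
s = 16/25
v = 0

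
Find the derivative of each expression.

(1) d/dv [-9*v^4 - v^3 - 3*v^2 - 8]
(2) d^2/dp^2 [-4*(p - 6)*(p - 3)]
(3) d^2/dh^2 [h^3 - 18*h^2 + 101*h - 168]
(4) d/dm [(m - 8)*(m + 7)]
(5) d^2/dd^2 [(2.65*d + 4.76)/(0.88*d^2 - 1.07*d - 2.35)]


(1) = 3*v*(-12*v^2 - v - 2)
(2) = -8
(3) = 6*h - 36
(4) = 2*m - 1
(5) = ((-13.992*d - 2.7066)*(-0.88*d^2 + 1.07*d + 2.35) - (1.76*d - 1.07)*(2.65*d + 4.76)*(3.52*d - 2.14))/(-0.88*d^2 + 1.07*d + 2.35)^3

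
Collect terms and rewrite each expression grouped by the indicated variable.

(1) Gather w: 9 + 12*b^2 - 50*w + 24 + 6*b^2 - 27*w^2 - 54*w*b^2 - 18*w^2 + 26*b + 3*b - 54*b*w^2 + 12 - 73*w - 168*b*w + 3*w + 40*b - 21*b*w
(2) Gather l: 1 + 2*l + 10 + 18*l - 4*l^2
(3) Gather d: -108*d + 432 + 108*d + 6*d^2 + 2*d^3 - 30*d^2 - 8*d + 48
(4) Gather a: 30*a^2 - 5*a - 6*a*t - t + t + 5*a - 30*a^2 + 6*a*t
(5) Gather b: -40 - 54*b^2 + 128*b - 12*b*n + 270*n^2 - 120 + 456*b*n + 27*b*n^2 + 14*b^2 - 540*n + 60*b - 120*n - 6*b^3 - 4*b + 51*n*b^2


(1) = 18*b^2 + 69*b + w^2*(-54*b - 45) + w*(-54*b^2 - 189*b - 120) + 45
(2) = -4*l^2 + 20*l + 11
(3) = 2*d^3 - 24*d^2 - 8*d + 480
(4) = 0
(5) = -6*b^3 + b^2*(51*n - 40) + b*(27*n^2 + 444*n + 184) + 270*n^2 - 660*n - 160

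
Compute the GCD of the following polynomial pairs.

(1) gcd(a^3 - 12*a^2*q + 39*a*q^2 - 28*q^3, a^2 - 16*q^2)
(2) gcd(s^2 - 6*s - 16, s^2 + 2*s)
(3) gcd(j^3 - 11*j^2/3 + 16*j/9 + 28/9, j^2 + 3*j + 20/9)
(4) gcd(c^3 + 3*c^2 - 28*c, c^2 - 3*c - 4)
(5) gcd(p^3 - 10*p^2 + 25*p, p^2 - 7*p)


(1) = -a + 4*q
(2) = gcd((s - 8)*(s + 2), s*(s + 2)) = s + 2
(3) = gcd((j - 7/3)*(j - 2)*(j + 2/3), (j + 4/3)*(j + 5/3)) = 1
(4) = c - 4
(5) = p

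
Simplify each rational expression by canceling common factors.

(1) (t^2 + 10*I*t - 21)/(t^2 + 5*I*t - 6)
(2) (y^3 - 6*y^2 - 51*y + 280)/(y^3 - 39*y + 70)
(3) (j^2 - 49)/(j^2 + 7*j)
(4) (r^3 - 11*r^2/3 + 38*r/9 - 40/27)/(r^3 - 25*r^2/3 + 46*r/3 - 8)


(1) = (t + 7*I)/(t + 2*I)
(2) = (y - 8)/(y - 2)
(3) = (j - 7)/j
(4) = (9*r^2 - 21*r + 10)/(9*r^2 - 63*r + 54)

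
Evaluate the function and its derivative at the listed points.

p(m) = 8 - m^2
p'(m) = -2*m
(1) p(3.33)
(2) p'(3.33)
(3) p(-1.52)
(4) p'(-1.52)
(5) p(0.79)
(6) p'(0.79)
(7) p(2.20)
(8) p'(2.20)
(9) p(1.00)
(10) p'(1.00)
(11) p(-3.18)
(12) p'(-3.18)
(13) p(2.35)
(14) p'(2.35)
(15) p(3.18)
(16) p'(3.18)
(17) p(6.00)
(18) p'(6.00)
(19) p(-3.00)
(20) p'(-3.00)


(1) = -3.09
(2) = -6.66
(3) = 5.69
(4) = 3.04
(5) = 7.38
(6) = -1.58
(7) = 3.16
(8) = -4.40
(9) = 7.00
(10) = -2.00
(11) = -2.11
(12) = 6.36
(13) = 2.48
(14) = -4.70
(15) = -2.11
(16) = -6.36
(17) = -28.00
(18) = -12.00
(19) = -1.00
(20) = 6.00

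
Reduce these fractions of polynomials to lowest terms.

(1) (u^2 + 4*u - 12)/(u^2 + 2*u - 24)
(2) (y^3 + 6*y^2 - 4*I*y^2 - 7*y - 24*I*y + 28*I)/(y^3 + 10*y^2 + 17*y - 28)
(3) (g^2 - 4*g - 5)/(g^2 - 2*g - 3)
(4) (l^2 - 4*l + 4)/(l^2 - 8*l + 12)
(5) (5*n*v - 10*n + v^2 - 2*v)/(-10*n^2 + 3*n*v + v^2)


(1) = (u - 2)/(u - 4)
(2) = (y - 4*I)/(y + 4)
(3) = (g - 5)/(g - 3)
(4) = (l - 2)/(l - 6)
(5) = (v - 2)/(-2*n + v)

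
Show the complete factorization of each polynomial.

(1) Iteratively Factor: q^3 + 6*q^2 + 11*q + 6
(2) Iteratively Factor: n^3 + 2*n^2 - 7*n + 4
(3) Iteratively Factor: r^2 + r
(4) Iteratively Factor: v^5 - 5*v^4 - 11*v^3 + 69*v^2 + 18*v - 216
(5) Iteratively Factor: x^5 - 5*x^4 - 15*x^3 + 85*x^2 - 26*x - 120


(1) = (q + 2)*(q^2 + 4*q + 3) = (q + 2)*(q + 3)*(q + 1)
(2) = (n - 1)*(n^2 + 3*n - 4) = (n - 1)*(n + 4)*(n - 1)
(3) = (r)*(r + 1)
(4) = (v - 4)*(v^4 - v^3 - 15*v^2 + 9*v + 54) = (v - 4)*(v - 3)*(v^3 + 2*v^2 - 9*v - 18) = (v - 4)*(v - 3)^2*(v^2 + 5*v + 6) = (v - 4)*(v - 3)^2*(v + 2)*(v + 3)
(5) = (x + 4)*(x^4 - 9*x^3 + 21*x^2 + x - 30) = (x - 2)*(x + 4)*(x^3 - 7*x^2 + 7*x + 15) = (x - 3)*(x - 2)*(x + 4)*(x^2 - 4*x - 5) = (x - 5)*(x - 3)*(x - 2)*(x + 4)*(x + 1)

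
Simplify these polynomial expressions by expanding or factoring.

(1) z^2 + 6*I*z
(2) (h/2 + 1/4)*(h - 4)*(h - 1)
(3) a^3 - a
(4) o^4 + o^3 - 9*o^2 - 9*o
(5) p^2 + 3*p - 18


(1) = z*(z + 6*I)
(2) = h^3/2 - 9*h^2/4 + 3*h/4 + 1
(3) = a*(a - 1)*(a + 1)
(4) = o*(o - 3)*(o + 1)*(o + 3)
(5) = (p - 3)*(p + 6)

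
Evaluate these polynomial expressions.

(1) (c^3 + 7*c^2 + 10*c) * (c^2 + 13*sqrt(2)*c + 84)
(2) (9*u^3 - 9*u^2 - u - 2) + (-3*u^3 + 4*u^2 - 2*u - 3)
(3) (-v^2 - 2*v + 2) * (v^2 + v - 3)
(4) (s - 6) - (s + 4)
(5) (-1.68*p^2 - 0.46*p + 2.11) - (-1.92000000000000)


(1) = c^5 + 7*c^4 + 13*sqrt(2)*c^4 + 94*c^3 + 91*sqrt(2)*c^3 + 130*sqrt(2)*c^2 + 588*c^2 + 840*c
(2) = 6*u^3 - 5*u^2 - 3*u - 5
(3) = -v^4 - 3*v^3 + 3*v^2 + 8*v - 6
(4) = -10
(5) = -1.68*p^2 - 0.46*p + 4.03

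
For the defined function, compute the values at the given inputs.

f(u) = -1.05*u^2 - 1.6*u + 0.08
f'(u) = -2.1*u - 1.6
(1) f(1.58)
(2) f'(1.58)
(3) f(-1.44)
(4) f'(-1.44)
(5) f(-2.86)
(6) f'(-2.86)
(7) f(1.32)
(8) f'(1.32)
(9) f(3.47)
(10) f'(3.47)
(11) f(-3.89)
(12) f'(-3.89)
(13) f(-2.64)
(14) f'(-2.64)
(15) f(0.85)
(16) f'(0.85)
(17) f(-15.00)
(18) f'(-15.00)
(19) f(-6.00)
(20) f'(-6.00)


(1) = -5.07
(2) = -4.92
(3) = 0.21
(4) = 1.42
(5) = -3.93
(6) = 4.41
(7) = -3.86
(8) = -4.37
(9) = -18.11
(10) = -8.89
(11) = -9.58
(12) = 6.57
(13) = -3.01
(14) = 3.94
(15) = -2.04
(16) = -3.38
(17) = -212.17
(18) = 29.90
(19) = -28.12
(20) = 11.00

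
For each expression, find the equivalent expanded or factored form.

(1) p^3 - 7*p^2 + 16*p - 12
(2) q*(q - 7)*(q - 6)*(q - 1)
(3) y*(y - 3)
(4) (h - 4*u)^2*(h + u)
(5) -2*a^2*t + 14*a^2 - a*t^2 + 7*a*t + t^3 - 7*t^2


(1) = (p - 3)*(p - 2)^2
(2) = q^4 - 14*q^3 + 55*q^2 - 42*q
(3) = y^2 - 3*y
(4) = h^3 - 7*h^2*u + 8*h*u^2 + 16*u^3
(5) = (-2*a + t)*(a + t)*(t - 7)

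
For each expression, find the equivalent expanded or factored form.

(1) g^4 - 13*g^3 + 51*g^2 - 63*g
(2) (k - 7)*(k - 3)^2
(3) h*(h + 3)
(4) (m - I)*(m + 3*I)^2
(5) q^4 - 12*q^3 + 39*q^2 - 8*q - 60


(1) = g*(g - 7)*(g - 3)^2
(2) = k^3 - 13*k^2 + 51*k - 63
(3) = h^2 + 3*h
(4) = m^3 + 5*I*m^2 - 3*m + 9*I
(5) = (q - 6)*(q - 5)*(q - 2)*(q + 1)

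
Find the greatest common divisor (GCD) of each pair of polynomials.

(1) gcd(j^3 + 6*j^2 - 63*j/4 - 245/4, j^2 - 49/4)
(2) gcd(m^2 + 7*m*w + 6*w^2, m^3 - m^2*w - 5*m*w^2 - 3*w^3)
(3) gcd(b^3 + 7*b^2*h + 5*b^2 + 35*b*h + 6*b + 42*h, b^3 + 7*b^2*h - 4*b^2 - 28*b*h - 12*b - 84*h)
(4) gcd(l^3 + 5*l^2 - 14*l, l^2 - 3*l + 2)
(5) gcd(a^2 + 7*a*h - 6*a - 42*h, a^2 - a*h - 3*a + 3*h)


(1) = gcd((j - 7/2)*(j + 5/2)*(j + 7), (j - 7/2)*(j + 7/2)) = j - 7/2
(2) = m + w
(3) = gcd((b + 2)*(b + 3)*(b + 7*h), (b - 6)*(b + 2)*(b + 7*h)) = b^2 + 7*b*h + 2*b + 14*h
(4) = gcd(l*(l - 2)*(l + 7), (l - 2)*(l - 1)) = l - 2
(5) = 1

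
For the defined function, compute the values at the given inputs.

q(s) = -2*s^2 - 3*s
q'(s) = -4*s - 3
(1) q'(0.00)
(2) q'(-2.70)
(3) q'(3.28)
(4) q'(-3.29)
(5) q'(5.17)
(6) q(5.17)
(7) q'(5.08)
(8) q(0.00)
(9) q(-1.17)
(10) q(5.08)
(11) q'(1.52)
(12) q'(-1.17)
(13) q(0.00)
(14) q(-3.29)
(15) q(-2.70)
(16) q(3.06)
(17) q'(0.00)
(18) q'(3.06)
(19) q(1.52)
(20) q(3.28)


(1) = -3.00
(2) = 7.80
(3) = -16.12
(4) = 10.16
(5) = -23.68
(6) = -68.97
(7) = -23.32
(8) = 0.00
(9) = 0.77
(10) = -66.85
(11) = -9.08
(12) = 1.68
(13) = 0.00
(14) = -11.78
(15) = -6.48
(16) = -27.91
(17) = -3.00
(18) = -15.24
(19) = -9.18
(20) = -31.36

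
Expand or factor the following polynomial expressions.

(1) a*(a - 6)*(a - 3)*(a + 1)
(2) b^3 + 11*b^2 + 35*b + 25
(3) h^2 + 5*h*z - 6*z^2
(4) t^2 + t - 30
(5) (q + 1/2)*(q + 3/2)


(1) = a^4 - 8*a^3 + 9*a^2 + 18*a
(2) = (b + 1)*(b + 5)^2
(3) = (h - z)*(h + 6*z)
(4) = (t - 5)*(t + 6)
(5) = q^2 + 2*q + 3/4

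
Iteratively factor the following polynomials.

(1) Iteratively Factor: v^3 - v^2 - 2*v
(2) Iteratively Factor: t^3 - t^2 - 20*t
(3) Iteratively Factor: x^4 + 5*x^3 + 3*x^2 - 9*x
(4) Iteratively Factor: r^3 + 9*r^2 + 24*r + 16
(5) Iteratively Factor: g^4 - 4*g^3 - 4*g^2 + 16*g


(1) = (v - 2)*(v^2 + v) = v*(v - 2)*(v + 1)
(2) = (t)*(t^2 - t - 20) = t*(t + 4)*(t - 5)
(3) = (x)*(x^3 + 5*x^2 + 3*x - 9) = x*(x - 1)*(x^2 + 6*x + 9) = x*(x - 1)*(x + 3)*(x + 3)
(4) = (r + 4)*(r^2 + 5*r + 4) = (r + 1)*(r + 4)*(r + 4)
(5) = (g)*(g^3 - 4*g^2 - 4*g + 16) = g*(g - 4)*(g^2 - 4) = g*(g - 4)*(g + 2)*(g - 2)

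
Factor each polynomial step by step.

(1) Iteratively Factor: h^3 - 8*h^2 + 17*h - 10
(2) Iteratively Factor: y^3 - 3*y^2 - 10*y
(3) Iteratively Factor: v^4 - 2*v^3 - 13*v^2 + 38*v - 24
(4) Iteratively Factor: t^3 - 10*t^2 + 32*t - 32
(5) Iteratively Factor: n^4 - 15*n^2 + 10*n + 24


(1) = (h - 1)*(h^2 - 7*h + 10) = (h - 2)*(h - 1)*(h - 5)
(2) = (y + 2)*(y^2 - 5*y) = (y - 5)*(y + 2)*(y)
(3) = (v - 2)*(v^3 - 13*v + 12) = (v - 2)*(v + 4)*(v^2 - 4*v + 3) = (v - 2)*(v - 1)*(v + 4)*(v - 3)
(4) = (t - 4)*(t^2 - 6*t + 8) = (t - 4)*(t - 2)*(t - 4)
(5) = (n - 3)*(n^3 + 3*n^2 - 6*n - 8) = (n - 3)*(n + 4)*(n^2 - n - 2) = (n - 3)*(n + 1)*(n + 4)*(n - 2)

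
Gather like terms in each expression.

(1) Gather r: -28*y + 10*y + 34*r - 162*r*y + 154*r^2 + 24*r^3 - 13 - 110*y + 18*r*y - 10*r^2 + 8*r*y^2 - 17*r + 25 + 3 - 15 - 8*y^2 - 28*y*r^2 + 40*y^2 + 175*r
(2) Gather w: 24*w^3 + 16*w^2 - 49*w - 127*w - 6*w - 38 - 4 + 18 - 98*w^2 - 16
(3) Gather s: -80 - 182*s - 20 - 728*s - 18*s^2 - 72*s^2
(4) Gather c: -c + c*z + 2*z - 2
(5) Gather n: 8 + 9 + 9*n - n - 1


(1) = 24*r^3 + r^2*(144 - 28*y) + r*(8*y^2 - 144*y + 192) + 32*y^2 - 128*y
(2) = 24*w^3 - 82*w^2 - 182*w - 40
(3) = -90*s^2 - 910*s - 100
(4) = c*(z - 1) + 2*z - 2
(5) = 8*n + 16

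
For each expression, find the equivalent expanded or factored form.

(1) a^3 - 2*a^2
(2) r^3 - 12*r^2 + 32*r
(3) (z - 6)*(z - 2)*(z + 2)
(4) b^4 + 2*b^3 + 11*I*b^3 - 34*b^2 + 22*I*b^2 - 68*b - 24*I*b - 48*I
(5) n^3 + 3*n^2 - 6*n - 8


(1) = a^2*(a - 2)
(2) = r*(r - 8)*(r - 4)
(3) = z^3 - 6*z^2 - 4*z + 24
(4) = (b + 2)*(b + I)*(b + 4*I)*(b + 6*I)
(5) = (n - 2)*(n + 1)*(n + 4)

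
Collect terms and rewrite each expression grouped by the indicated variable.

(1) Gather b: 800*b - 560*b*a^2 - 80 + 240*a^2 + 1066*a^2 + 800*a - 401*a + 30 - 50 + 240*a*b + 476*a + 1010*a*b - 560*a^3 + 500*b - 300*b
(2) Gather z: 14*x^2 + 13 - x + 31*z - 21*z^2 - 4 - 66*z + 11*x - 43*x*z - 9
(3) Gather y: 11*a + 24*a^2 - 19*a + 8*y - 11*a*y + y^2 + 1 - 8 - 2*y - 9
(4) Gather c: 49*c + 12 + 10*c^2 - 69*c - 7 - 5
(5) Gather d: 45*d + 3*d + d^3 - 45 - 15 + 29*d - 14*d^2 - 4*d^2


(1) = -560*a^3 + 1306*a^2 + 875*a + b*(-560*a^2 + 1250*a + 1000) - 100
(2) = 14*x^2 + 10*x - 21*z^2 + z*(-43*x - 35)
(3) = 24*a^2 - 8*a + y^2 + y*(6 - 11*a) - 16
(4) = 10*c^2 - 20*c
(5) = d^3 - 18*d^2 + 77*d - 60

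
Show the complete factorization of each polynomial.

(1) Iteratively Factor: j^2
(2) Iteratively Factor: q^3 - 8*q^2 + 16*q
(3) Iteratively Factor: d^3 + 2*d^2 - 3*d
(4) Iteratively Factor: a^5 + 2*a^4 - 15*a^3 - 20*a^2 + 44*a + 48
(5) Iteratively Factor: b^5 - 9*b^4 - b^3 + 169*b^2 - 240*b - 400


(1) = (j)*(j)
(2) = (q - 4)*(q^2 - 4*q) = (q - 4)^2*(q)
(3) = (d)*(d^2 + 2*d - 3) = d*(d - 1)*(d + 3)
(4) = (a - 2)*(a^4 + 4*a^3 - 7*a^2 - 34*a - 24) = (a - 3)*(a - 2)*(a^3 + 7*a^2 + 14*a + 8) = (a - 3)*(a - 2)*(a + 2)*(a^2 + 5*a + 4) = (a - 3)*(a - 2)*(a + 2)*(a + 4)*(a + 1)
(5) = (b - 4)*(b^4 - 5*b^3 - 21*b^2 + 85*b + 100) = (b - 4)*(b + 4)*(b^3 - 9*b^2 + 15*b + 25) = (b - 5)*(b - 4)*(b + 4)*(b^2 - 4*b - 5) = (b - 5)*(b - 4)*(b + 1)*(b + 4)*(b - 5)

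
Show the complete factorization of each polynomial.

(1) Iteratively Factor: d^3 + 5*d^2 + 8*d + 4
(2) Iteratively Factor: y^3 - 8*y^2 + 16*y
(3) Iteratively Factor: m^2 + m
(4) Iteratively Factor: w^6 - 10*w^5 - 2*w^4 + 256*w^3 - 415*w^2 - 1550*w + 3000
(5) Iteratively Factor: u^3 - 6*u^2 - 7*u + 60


(1) = (d + 2)*(d^2 + 3*d + 2) = (d + 1)*(d + 2)*(d + 2)
(2) = (y)*(y^2 - 8*y + 16) = y*(y - 4)*(y - 4)
(3) = (m + 1)*(m)
(4) = (w - 5)*(w^5 - 5*w^4 - 27*w^3 + 121*w^2 + 190*w - 600) = (w - 5)*(w + 4)*(w^4 - 9*w^3 + 9*w^2 + 85*w - 150) = (w - 5)^2*(w + 4)*(w^3 - 4*w^2 - 11*w + 30) = (w - 5)^3*(w + 4)*(w^2 + w - 6) = (w - 5)^3*(w - 2)*(w + 4)*(w + 3)
(5) = (u - 5)*(u^2 - u - 12) = (u - 5)*(u + 3)*(u - 4)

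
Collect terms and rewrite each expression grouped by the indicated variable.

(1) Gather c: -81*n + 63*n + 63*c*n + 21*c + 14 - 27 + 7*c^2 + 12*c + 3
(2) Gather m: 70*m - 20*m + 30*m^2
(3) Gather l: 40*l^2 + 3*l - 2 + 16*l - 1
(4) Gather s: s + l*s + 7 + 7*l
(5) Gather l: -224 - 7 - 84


(1) = 7*c^2 + c*(63*n + 33) - 18*n - 10
(2) = 30*m^2 + 50*m
(3) = 40*l^2 + 19*l - 3
(4) = 7*l + s*(l + 1) + 7
(5) = -315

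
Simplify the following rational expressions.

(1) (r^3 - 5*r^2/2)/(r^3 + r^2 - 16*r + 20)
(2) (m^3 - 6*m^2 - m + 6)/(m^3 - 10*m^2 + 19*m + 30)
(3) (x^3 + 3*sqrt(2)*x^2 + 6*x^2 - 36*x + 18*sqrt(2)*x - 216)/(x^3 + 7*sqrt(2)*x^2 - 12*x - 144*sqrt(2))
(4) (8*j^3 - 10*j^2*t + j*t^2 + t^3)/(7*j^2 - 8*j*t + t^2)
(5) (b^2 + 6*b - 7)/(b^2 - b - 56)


(1) = (2*r^3 - 5*r^2)/(2*r^3 + 2*r^2 - 32*r + 40)
(2) = (m - 1)/(m - 5)
(3) = (x + 6)/(x + 4*sqrt(2))
(4) = (-8*j^2 + 2*j*t + t^2)/(-7*j + t)
(5) = (b - 1)/(b - 8)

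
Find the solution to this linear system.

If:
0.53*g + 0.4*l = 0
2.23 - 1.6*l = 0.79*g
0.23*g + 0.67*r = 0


Then:
g = -1.68
l = 2.22
r = 0.58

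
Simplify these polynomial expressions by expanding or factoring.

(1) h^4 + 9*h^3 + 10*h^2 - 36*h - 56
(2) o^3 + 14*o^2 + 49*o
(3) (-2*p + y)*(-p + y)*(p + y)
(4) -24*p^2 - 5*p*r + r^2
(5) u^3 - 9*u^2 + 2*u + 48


(1) = (h - 2)*(h + 2)^2*(h + 7)
(2) = o*(o + 7)^2
(3) = 2*p^3 - p^2*y - 2*p*y^2 + y^3
(4) = (-8*p + r)*(3*p + r)
(5) = (u - 8)*(u - 3)*(u + 2)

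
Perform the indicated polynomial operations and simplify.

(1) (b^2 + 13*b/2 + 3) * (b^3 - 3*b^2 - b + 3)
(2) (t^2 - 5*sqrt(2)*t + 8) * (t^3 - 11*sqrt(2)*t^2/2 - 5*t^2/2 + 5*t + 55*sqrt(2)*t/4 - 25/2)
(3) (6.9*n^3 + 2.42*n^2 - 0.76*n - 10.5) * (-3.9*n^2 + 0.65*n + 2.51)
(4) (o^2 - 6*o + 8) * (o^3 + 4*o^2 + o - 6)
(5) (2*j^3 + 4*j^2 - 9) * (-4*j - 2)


(1) = b^5 + 7*b^4/2 - 35*b^3/2 - 25*b^2/2 + 33*b/2 + 9
(2) = t^5 - 21*sqrt(2)*t^4/2 - 5*t^4/2 + 105*sqrt(2)*t^3/4 + 68*t^3 - 170*t^2 - 69*sqrt(2)*t^2 + 40*t + 345*sqrt(2)*t/2 - 100
(3) = -26.91*n^5 - 4.953*n^4 + 21.856*n^3 + 46.5302*n^2 - 8.7326*n - 26.355
(4) = o^5 - 2*o^4 - 15*o^3 + 20*o^2 + 44*o - 48
(5) = -8*j^4 - 20*j^3 - 8*j^2 + 36*j + 18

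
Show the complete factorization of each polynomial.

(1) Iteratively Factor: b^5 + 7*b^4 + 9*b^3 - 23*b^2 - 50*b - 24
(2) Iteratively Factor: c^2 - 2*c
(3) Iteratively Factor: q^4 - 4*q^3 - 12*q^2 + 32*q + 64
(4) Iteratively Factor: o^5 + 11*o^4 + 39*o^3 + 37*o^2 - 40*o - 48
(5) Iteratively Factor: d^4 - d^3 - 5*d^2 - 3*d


(1) = (b + 4)*(b^4 + 3*b^3 - 3*b^2 - 11*b - 6) = (b + 1)*(b + 4)*(b^3 + 2*b^2 - 5*b - 6) = (b - 2)*(b + 1)*(b + 4)*(b^2 + 4*b + 3) = (b - 2)*(b + 1)*(b + 3)*(b + 4)*(b + 1)
(2) = (c)*(c - 2)
(3) = (q + 2)*(q^3 - 6*q^2 + 32) = (q + 2)^2*(q^2 - 8*q + 16) = (q - 4)*(q + 2)^2*(q - 4)
(4) = (o + 4)*(o^4 + 7*o^3 + 11*o^2 - 7*o - 12) = (o + 1)*(o + 4)*(o^3 + 6*o^2 + 5*o - 12) = (o + 1)*(o + 4)^2*(o^2 + 2*o - 3) = (o + 1)*(o + 3)*(o + 4)^2*(o - 1)
(5) = (d - 3)*(d^3 + 2*d^2 + d) = (d - 3)*(d + 1)*(d^2 + d) = (d - 3)*(d + 1)^2*(d)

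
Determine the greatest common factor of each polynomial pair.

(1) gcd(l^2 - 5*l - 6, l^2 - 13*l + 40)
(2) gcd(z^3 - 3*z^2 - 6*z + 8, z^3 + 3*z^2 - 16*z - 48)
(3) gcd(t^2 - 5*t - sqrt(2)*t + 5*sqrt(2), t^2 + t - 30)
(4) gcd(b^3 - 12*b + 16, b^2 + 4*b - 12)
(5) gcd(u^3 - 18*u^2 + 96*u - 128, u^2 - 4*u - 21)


(1) = gcd((l - 6)*(l + 1), (l - 8)*(l - 5)) = 1
(2) = z - 4
(3) = gcd((t - 5)*(t - sqrt(2)), (t - 5)*(t + 6)) = t - 5
(4) = gcd((b - 2)^2*(b + 4), (b - 2)*(b + 6)) = b - 2
(5) = gcd((u - 8)^2*(u - 2), (u - 7)*(u + 3)) = 1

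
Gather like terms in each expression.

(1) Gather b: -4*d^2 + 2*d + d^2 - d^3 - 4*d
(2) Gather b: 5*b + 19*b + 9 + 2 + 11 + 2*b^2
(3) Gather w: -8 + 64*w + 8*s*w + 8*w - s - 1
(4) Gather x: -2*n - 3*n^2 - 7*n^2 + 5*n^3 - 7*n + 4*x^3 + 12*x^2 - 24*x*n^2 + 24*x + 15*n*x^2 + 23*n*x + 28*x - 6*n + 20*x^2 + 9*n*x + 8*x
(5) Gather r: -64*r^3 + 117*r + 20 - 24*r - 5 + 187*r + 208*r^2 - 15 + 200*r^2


(1) = -d^3 - 3*d^2 - 2*d
(2) = 2*b^2 + 24*b + 22
(3) = -s + w*(8*s + 72) - 9
(4) = 5*n^3 - 10*n^2 - 15*n + 4*x^3 + x^2*(15*n + 32) + x*(-24*n^2 + 32*n + 60)
(5) = -64*r^3 + 408*r^2 + 280*r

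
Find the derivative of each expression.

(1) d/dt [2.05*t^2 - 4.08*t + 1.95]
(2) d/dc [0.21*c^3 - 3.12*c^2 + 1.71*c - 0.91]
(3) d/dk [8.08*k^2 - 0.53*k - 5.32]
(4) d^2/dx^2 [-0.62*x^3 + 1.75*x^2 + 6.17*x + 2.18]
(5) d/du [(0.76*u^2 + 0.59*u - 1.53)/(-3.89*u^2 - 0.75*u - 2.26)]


(1) = 4.1*t - 4.08
(2) = 0.63*c^2 - 6.24*c + 1.71
(3) = 16.16*k - 0.53
(4) = 3.5 - 3.72*x
(5) = (1.7251*u^2 - 15.3386*u - 2.4809)/(15.1321*u^4 + 5.835*u^3 + 18.1453*u^2 + 3.39*u + 5.1076)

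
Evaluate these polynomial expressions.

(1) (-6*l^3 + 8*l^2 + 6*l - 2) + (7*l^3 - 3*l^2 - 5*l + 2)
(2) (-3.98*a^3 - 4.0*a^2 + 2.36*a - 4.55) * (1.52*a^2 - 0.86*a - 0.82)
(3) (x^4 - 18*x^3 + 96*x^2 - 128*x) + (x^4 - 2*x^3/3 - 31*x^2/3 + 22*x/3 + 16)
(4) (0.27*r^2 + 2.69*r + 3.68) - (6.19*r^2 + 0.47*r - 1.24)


(1) = l^3 + 5*l^2 + l
(2) = -6.0496*a^5 - 2.6572*a^4 + 10.2908*a^3 - 5.6656*a^2 + 1.9778*a + 3.731
(3) = 2*x^4 - 56*x^3/3 + 257*x^2/3 - 362*x/3 + 16
(4) = -5.92*r^2 + 2.22*r + 4.92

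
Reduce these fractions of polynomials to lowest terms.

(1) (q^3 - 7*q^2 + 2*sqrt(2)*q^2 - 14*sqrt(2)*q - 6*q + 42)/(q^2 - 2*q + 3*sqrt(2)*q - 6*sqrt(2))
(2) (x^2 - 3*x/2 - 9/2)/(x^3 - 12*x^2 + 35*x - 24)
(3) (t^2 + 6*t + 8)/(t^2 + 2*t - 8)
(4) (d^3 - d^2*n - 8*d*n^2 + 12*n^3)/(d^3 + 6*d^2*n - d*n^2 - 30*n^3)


(1) = (q^2 + q*(-7 - sqrt(2)) + 7*sqrt(2))/(q - 2)
(2) = (2*x + 3)/(2*x^2 - 18*x + 16)
(3) = (t + 2)/(t - 2)
(4) = (d - 2*n)/(d + 5*n)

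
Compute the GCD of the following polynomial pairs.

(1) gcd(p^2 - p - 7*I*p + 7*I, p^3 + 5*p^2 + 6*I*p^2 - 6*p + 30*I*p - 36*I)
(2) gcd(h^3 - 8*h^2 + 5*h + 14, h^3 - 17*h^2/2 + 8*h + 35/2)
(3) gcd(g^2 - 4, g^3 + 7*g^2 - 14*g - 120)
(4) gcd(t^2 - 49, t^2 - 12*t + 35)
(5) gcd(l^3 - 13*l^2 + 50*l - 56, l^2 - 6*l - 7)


(1) = gcd((p - 1)*(p - 7*I), (p - 1)*(p + 6)*(p + 6*I)) = p - 1
(2) = gcd((h - 7)*(h - 2)*(h + 1), (h - 7)*(h - 5/2)*(h + 1)) = h^2 - 6*h - 7
(3) = 1
(4) = t - 7
(5) = l - 7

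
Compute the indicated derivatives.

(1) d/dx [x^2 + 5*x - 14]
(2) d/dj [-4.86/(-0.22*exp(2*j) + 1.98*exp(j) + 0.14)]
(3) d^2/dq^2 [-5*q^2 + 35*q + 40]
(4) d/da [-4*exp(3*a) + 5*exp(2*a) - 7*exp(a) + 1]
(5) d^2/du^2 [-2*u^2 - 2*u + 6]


(1) = 2*x + 5
(2) = (9.6228 - 2.1384*exp(j))*exp(j)/(-0.22*exp(2*j) + 1.98*exp(j) + 0.14)^2
(3) = -10
(4) = (-12*exp(2*a) + 10*exp(a) - 7)*exp(a)
(5) = -4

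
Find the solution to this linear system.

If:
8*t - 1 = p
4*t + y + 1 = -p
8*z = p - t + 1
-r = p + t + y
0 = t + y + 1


Then:
p = -3/11
r = 14/11
t = 1/11
y = -12/11
z = 7/88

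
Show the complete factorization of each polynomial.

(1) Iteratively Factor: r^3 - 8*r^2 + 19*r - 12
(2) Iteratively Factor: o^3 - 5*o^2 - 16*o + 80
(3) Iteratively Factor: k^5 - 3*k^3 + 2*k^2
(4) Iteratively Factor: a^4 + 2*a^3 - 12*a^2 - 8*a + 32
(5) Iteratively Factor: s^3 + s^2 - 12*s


(1) = (r - 3)*(r^2 - 5*r + 4) = (r - 3)*(r - 1)*(r - 4)
(2) = (o - 4)*(o^2 - o - 20) = (o - 4)*(o + 4)*(o - 5)
(3) = (k)*(k^4 - 3*k^2 + 2*k) = k^2*(k^3 - 3*k + 2) = k^2*(k - 1)*(k^2 + k - 2) = k^2*(k - 1)^2*(k + 2)
(4) = (a + 4)*(a^3 - 2*a^2 - 4*a + 8) = (a - 2)*(a + 4)*(a^2 - 4) = (a - 2)^2*(a + 4)*(a + 2)
(5) = (s)*(s^2 + s - 12) = s*(s - 3)*(s + 4)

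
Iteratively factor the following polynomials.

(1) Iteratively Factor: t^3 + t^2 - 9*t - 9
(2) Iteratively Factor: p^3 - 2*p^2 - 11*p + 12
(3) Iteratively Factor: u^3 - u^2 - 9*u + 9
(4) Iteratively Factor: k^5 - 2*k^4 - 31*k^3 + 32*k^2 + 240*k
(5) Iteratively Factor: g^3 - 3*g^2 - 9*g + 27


(1) = (t + 3)*(t^2 - 2*t - 3) = (t - 3)*(t + 3)*(t + 1)
(2) = (p + 3)*(p^2 - 5*p + 4) = (p - 4)*(p + 3)*(p - 1)
(3) = (u - 1)*(u^2 - 9) = (u - 3)*(u - 1)*(u + 3)
(4) = (k - 5)*(k^4 + 3*k^3 - 16*k^2 - 48*k) = (k - 5)*(k + 3)*(k^3 - 16*k) = k*(k - 5)*(k + 3)*(k^2 - 16) = k*(k - 5)*(k + 3)*(k + 4)*(k - 4)
(5) = (g - 3)*(g^2 - 9) = (g - 3)^2*(g + 3)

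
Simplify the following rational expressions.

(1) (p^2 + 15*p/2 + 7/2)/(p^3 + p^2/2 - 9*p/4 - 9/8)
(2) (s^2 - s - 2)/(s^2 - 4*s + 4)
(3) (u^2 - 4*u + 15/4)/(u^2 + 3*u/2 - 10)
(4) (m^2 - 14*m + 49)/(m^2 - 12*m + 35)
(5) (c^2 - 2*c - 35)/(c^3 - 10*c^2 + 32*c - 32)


(1) = (4*p + 28)/(4*p^2 - 9)
(2) = (s + 1)/(s - 2)
(3) = (2*u - 3)/(2*u + 8)
(4) = (m - 7)/(m - 5)
(5) = (c^2 - 2*c - 35)/(c^3 - 10*c^2 + 32*c - 32)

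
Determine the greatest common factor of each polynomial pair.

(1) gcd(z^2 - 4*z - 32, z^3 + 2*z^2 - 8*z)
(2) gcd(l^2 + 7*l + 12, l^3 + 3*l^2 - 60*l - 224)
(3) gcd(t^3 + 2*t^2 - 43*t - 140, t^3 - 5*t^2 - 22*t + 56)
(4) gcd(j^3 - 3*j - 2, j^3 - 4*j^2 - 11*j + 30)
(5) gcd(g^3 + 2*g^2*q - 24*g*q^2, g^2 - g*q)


(1) = gcd((z - 8)*(z + 4), z*(z - 2)*(z + 4)) = z + 4
(2) = gcd((l + 3)*(l + 4), (l - 8)*(l + 4)*(l + 7)) = l + 4
(3) = t^2 - 3*t - 28
(4) = j - 2
(5) = gcd(g*(g - 4*q)*(g + 6*q), g*(g - q)) = g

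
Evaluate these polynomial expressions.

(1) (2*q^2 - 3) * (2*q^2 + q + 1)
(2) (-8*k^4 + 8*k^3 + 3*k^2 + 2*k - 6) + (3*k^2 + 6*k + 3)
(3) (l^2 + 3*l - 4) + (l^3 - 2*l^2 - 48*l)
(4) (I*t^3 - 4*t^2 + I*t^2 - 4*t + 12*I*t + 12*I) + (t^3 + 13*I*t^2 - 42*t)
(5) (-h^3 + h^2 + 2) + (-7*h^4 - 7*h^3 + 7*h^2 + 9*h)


(1) = 4*q^4 + 2*q^3 - 4*q^2 - 3*q - 3
(2) = -8*k^4 + 8*k^3 + 6*k^2 + 8*k - 3
(3) = l^3 - l^2 - 45*l - 4
(4) = t^3 + I*t^3 - 4*t^2 + 14*I*t^2 - 46*t + 12*I*t + 12*I
(5) = -7*h^4 - 8*h^3 + 8*h^2 + 9*h + 2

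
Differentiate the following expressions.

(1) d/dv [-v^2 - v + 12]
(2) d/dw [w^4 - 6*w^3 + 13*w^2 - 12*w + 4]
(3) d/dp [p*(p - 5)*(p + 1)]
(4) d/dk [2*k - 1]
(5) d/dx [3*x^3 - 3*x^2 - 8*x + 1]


(1) = -2*v - 1
(2) = 4*w^3 - 18*w^2 + 26*w - 12
(3) = 3*p^2 - 8*p - 5
(4) = 2
(5) = 9*x^2 - 6*x - 8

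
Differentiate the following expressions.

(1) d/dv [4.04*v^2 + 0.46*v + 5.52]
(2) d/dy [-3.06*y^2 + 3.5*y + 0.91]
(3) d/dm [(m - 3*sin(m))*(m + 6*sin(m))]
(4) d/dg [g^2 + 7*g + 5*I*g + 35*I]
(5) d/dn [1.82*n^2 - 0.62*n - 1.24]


(1) = 8.08*v + 0.46
(2) = 3.5 - 6.12*y
(3) = 3*m*cos(m) + 2*m + 3*sin(m) - 18*sin(2*m)
(4) = 2*g + 7 + 5*I
(5) = 3.64*n - 0.62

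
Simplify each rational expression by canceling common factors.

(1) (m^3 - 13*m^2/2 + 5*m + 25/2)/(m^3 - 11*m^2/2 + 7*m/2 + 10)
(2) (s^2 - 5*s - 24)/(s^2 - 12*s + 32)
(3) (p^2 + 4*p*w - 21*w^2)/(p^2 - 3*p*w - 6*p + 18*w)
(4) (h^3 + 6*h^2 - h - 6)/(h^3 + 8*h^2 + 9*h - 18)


(1) = (m - 5)/(m - 4)
(2) = (s + 3)/(s - 4)
(3) = (p + 7*w)/(p - 6)
(4) = (h + 1)/(h + 3)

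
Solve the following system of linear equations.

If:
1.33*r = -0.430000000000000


Then:
r = -0.32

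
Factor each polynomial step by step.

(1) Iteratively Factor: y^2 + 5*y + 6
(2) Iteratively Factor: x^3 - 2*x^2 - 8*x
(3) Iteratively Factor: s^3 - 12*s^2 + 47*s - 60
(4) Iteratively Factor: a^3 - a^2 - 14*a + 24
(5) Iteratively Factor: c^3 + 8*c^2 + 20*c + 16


(1) = (y + 2)*(y + 3)
(2) = (x + 2)*(x^2 - 4*x) = x*(x + 2)*(x - 4)
(3) = (s - 4)*(s^2 - 8*s + 15) = (s - 4)*(s - 3)*(s - 5)
(4) = (a - 3)*(a^2 + 2*a - 8) = (a - 3)*(a + 4)*(a - 2)
(5) = (c + 2)*(c^2 + 6*c + 8) = (c + 2)^2*(c + 4)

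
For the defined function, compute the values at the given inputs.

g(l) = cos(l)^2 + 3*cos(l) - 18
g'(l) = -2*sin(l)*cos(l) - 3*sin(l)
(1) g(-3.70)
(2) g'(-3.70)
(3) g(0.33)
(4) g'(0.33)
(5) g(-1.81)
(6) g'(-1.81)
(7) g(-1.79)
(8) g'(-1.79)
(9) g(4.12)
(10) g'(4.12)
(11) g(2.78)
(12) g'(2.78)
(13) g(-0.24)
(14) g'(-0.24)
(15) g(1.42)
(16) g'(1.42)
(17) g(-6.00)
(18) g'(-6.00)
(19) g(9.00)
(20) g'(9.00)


(1) = -19.83
(2) = -0.69
(3) = -14.27
(4) = -1.59
(5) = -18.65
(6) = 2.45
(7) = -18.61
(8) = 2.50
(9) = -19.36
(10) = 1.56
(11) = -19.93
(12) = -0.40
(13) = -14.14
(14) = 1.17
(15) = -17.53
(16) = -3.26
(17) = -14.20
(18) = -1.37
(19) = -19.90
(20) = -0.49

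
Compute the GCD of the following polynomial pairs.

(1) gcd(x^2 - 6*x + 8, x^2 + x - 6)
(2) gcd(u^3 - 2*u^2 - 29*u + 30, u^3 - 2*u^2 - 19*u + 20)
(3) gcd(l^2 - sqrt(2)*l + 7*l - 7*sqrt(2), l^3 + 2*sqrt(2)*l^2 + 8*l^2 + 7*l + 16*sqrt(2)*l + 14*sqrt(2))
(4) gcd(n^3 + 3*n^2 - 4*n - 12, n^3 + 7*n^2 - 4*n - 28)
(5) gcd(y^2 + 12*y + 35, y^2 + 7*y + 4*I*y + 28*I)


(1) = gcd((x - 4)*(x - 2), (x - 2)*(x + 3)) = x - 2
(2) = gcd((u - 6)*(u - 1)*(u + 5), (u - 5)*(u - 1)*(u + 4)) = u - 1
(3) = l + 7
(4) = gcd((n - 2)*(n + 2)*(n + 3), (n - 2)*(n + 2)*(n + 7)) = n^2 - 4
(5) = gcd((y + 5)*(y + 7), (y + 7)*(y + 4*I)) = y + 7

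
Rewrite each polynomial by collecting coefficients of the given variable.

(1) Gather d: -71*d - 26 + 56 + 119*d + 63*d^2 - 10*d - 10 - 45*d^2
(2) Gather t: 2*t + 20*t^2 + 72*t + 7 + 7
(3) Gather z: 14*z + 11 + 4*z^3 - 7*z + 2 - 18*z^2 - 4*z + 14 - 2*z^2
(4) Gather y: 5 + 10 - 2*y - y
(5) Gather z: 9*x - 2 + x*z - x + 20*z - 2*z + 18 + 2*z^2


(1) = 18*d^2 + 38*d + 20
(2) = 20*t^2 + 74*t + 14
(3) = 4*z^3 - 20*z^2 + 3*z + 27
(4) = 15 - 3*y
(5) = 8*x + 2*z^2 + z*(x + 18) + 16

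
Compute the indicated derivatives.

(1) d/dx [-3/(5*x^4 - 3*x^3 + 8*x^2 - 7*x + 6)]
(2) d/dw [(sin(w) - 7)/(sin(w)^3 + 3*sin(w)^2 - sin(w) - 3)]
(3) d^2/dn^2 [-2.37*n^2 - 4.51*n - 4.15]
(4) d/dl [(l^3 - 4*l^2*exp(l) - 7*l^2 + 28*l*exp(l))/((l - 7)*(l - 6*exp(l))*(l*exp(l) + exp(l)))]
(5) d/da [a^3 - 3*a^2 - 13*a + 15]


(1) = 3*(20*x^3 - 9*x^2 + 16*x - 7)/(5*x^4 - 3*x^3 + 8*x^2 - 7*x + 6)^2
(2) = (-2*sin(w)^3 + 18*sin(w)^2 + 42*sin(w) - 10)/((sin(w) + 3)^2*cos(w)^3)
(3) = -4.74000000000000
(4) = (-l^4 + 12*l^3*exp(l) - l^3 - 24*l^2*exp(2*l) + 10*l^2*exp(l) + l^2 - 24*l*exp(2*l) - 12*l*exp(l) + 24*exp(2*l))*exp(-l)/(l^4 - 12*l^3*exp(l) + 2*l^3 + 36*l^2*exp(2*l) - 24*l^2*exp(l) + l^2 + 72*l*exp(2*l) - 12*l*exp(l) + 36*exp(2*l))
(5) = 3*a^2 - 6*a - 13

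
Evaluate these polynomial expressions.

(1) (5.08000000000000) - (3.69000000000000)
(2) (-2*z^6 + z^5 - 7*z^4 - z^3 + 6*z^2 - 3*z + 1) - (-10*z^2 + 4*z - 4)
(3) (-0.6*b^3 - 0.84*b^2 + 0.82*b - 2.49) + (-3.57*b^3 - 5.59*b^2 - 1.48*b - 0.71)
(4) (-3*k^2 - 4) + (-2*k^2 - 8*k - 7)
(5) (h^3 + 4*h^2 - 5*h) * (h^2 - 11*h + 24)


(1) = 1.39000000000000
(2) = -2*z^6 + z^5 - 7*z^4 - z^3 + 16*z^2 - 7*z + 5
(3) = -4.17*b^3 - 6.43*b^2 - 0.66*b - 3.2
(4) = -5*k^2 - 8*k - 11
(5) = h^5 - 7*h^4 - 25*h^3 + 151*h^2 - 120*h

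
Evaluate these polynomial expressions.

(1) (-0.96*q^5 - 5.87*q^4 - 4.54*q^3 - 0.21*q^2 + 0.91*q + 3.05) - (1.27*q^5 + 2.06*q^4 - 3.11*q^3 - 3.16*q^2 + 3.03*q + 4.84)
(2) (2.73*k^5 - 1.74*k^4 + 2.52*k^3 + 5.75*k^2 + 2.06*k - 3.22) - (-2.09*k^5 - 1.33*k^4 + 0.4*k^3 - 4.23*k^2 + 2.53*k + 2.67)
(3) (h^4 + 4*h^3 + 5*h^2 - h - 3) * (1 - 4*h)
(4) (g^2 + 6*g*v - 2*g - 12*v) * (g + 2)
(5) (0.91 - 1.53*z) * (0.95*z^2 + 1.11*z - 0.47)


(1) = -2.23*q^5 - 7.93*q^4 - 1.43*q^3 + 2.95*q^2 - 2.12*q - 1.79
(2) = 4.82*k^5 - 0.41*k^4 + 2.12*k^3 + 9.98*k^2 - 0.47*k - 5.89
(3) = -4*h^5 - 15*h^4 - 16*h^3 + 9*h^2 + 11*h - 3
(4) = g^3 + 6*g^2*v - 4*g - 24*v
(5) = -1.4535*z^3 - 0.8338*z^2 + 1.7292*z - 0.4277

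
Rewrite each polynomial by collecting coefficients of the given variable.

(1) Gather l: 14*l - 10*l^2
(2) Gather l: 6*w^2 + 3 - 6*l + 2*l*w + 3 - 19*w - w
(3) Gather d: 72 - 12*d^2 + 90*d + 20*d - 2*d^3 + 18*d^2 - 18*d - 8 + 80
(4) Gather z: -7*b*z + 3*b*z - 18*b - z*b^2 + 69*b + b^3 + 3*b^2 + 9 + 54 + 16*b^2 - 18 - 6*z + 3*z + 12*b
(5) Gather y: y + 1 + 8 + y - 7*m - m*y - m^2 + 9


(1) = -10*l^2 + 14*l
(2) = l*(2*w - 6) + 6*w^2 - 20*w + 6
(3) = -2*d^3 + 6*d^2 + 92*d + 144
(4) = b^3 + 19*b^2 + 63*b + z*(-b^2 - 4*b - 3) + 45
(5) = -m^2 - 7*m + y*(2 - m) + 18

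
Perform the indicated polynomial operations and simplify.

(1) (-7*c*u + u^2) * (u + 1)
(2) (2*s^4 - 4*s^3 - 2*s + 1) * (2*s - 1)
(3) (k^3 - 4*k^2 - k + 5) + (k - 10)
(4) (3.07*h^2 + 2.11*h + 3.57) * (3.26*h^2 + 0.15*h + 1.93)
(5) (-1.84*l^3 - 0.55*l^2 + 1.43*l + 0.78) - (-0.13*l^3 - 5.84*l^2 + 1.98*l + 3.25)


(1) = -7*c*u^2 - 7*c*u + u^3 + u^2
(2) = 4*s^5 - 10*s^4 + 4*s^3 - 4*s^2 + 4*s - 1
(3) = k^3 - 4*k^2 - 5
(4) = 10.0082*h^4 + 7.3391*h^3 + 17.8798*h^2 + 4.6078*h + 6.8901
(5) = -1.71*l^3 + 5.29*l^2 - 0.55*l - 2.47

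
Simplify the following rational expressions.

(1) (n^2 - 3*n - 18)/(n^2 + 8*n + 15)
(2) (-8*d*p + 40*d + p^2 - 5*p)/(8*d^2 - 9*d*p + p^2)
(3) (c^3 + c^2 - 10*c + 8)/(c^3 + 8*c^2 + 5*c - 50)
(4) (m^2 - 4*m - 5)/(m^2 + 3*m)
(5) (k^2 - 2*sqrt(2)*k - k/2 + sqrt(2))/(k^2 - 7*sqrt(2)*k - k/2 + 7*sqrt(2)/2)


(1) = (n - 6)/(n + 5)
(2) = (p - 5)/(-d + p)
(3) = (c^2 + 3*c - 4)/(c^2 + 10*c + 25)
(4) = (m^2 - 4*m - 5)/(m^2 + 3*m)
(5) = (4*k - 8*sqrt(2))/(4*k - 28*sqrt(2))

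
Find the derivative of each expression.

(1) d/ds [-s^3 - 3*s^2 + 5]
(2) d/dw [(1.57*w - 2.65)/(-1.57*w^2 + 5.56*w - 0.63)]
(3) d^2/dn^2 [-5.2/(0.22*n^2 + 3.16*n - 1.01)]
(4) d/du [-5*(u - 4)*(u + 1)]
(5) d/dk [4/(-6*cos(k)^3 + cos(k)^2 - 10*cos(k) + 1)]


(1) = 3*s*(-s - 2)
(2) = (2.4649*w^2 - 8.321*w + 13.7449)/(2.4649*w^4 - 17.4584*w^3 + 32.8918*w^2 - 7.0056*w + 0.3969)
(3) = (0.50336*n^2 + 7.23008*n - 5.2*(0.44*n + 3.16)*(0.88*n + 6.32) - 2.31088)/(0.22*n^2 + 3.16*n - 1.01)^3
(4) = 15 - 10*u
(5) = 8*(-9*cos(k)^2 + cos(k) - 5)*sin(k)/(6*cos(k)^3 - cos(k)^2 + 10*cos(k) - 1)^2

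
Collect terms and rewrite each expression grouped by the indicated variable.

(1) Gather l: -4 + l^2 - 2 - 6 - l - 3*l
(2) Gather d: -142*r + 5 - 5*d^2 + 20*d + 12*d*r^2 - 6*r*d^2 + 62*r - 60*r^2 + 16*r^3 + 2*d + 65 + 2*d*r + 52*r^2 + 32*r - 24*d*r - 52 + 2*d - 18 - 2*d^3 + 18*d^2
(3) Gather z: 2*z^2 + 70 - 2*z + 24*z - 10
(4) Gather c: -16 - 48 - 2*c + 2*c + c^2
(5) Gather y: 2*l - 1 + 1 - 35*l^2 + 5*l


(1) = l^2 - 4*l - 12
(2) = -2*d^3 + d^2*(13 - 6*r) + d*(12*r^2 - 22*r + 24) + 16*r^3 - 8*r^2 - 48*r
(3) = 2*z^2 + 22*z + 60
(4) = c^2 - 64
(5) = -35*l^2 + 7*l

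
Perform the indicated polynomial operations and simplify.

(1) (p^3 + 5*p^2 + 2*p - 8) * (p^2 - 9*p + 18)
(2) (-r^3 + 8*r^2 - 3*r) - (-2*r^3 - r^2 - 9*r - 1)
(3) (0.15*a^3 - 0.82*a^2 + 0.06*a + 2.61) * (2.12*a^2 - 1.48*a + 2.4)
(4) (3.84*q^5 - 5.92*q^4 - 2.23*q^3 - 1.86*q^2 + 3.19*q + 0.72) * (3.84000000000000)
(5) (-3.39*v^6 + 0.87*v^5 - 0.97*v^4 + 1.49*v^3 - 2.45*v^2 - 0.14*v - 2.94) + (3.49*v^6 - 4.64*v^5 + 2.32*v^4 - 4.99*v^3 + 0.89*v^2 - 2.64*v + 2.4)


(1) = p^5 - 4*p^4 - 25*p^3 + 64*p^2 + 108*p - 144
(2) = r^3 + 9*r^2 + 6*r + 1
(3) = 0.318*a^5 - 1.9604*a^4 + 1.7008*a^3 + 3.4764*a^2 - 3.7188*a + 6.264
(4) = 14.7456*q^5 - 22.7328*q^4 - 8.5632*q^3 - 7.1424*q^2 + 12.2496*q + 2.7648
(5) = 0.1*v^6 - 3.77*v^5 + 1.35*v^4 - 3.5*v^3 - 1.56*v^2 - 2.78*v - 0.54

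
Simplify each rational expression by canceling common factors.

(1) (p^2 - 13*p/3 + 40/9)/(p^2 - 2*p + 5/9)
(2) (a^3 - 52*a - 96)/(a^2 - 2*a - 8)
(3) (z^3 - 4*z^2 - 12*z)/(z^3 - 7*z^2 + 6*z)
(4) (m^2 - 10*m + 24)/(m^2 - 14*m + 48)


(1) = (3*p - 8)/(3*p - 1)
(2) = (a^2 - 2*a - 48)/(a - 4)
(3) = (z + 2)/(z - 1)
(4) = (m - 4)/(m - 8)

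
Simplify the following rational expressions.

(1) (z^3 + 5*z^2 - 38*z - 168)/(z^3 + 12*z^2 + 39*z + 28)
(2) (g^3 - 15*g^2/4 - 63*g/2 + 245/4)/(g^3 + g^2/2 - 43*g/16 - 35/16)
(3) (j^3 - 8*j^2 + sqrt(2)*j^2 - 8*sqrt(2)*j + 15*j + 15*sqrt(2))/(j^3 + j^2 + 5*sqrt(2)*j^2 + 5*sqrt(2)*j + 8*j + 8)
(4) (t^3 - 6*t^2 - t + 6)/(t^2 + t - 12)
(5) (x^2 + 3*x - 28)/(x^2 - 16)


(1) = (z - 6)/(z + 1)
(2) = (4*g^2 - 8*g - 140)/(4*g^2 + 9*g + 5)
(3) = (j^2 - 8*j + 15)/(j^2 + j*(1 + 4*sqrt(2)) + 4*sqrt(2))
(4) = (t^3 - 6*t^2 - t + 6)/(t^2 + t - 12)
(5) = (x + 7)/(x + 4)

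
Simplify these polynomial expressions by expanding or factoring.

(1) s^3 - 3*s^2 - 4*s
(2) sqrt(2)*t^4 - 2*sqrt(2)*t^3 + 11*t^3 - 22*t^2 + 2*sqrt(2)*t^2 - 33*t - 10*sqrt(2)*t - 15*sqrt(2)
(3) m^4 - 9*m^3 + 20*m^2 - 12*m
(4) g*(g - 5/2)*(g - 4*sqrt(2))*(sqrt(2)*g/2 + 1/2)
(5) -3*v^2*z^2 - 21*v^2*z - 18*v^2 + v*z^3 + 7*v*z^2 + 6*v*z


(1) = s*(s - 4)*(s + 1)
(2) = (t - 3)*(t + 1)*(t + 5*sqrt(2))*(sqrt(2)*t + 1)
(3) = m*(m - 6)*(m - 2)*(m - 1)
(4) = sqrt(2)*g^4/2 - 7*g^3/2 - 5*sqrt(2)*g^3/4 - 2*sqrt(2)*g^2 + 35*g^2/4 + 5*sqrt(2)*g
(5) = (-3*v + z)*(z + 6)*(v*z + v)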